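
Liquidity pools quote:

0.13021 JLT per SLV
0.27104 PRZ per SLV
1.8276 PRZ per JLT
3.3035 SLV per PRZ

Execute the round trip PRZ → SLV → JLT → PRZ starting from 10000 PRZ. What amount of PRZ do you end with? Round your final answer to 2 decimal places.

7861.40

10000 PRZ × 3.3035 = 33035 SLV
33035 SLV × 0.13021 = 4301.48735 JLT
4301.48735 JLT × 1.8276 = 7861.39828086 PRZ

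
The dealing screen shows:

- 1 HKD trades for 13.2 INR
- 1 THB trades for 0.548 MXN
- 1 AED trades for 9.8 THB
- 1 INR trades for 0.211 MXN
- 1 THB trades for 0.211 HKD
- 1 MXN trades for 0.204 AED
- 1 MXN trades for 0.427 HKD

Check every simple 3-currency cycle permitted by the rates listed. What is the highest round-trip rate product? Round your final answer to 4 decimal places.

INR→MXN→HKD→INR: 0.211 × 0.427 × 13.2 = 1.18928
MXN→AED→THB→MXN: 0.204 × 9.8 × 0.548 = 1.09556
Maximum is INR→MXN→HKD→INR at 1.1893; arbitrage exists.

1.1893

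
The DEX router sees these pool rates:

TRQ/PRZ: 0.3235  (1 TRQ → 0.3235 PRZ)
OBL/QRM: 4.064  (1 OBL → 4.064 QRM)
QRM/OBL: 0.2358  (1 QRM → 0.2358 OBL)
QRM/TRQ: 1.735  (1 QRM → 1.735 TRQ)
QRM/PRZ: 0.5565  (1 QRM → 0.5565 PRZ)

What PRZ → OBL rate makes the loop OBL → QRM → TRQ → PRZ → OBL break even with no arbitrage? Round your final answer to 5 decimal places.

Known legs of the cycle: 4.064 × 1.735 × 0.3235 = 2.28101144
For no arbitrage the full-cycle product must be 1, so the missing rate is 1 / 2.28101144 ≈ 0.4384020.

0.43840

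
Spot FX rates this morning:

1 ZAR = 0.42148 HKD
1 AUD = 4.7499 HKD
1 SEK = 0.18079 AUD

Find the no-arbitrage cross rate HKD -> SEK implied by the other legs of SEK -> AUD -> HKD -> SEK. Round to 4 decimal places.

Known legs of the cycle: 0.18079 × 4.7499 = 0.858734421
For no arbitrage the full-cycle product must be 1, so the missing rate is 1 / 0.858734421 ≈ 1.164504.

1.1645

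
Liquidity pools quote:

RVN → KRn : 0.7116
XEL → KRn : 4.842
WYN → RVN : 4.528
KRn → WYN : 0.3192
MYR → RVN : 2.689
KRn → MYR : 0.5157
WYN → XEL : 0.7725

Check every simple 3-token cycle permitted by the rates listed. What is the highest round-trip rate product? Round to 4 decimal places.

1.1940

XEL→KRn→WYN→XEL: 4.842 × 0.3192 × 0.7725 = 1.19395
RVN→KRn→WYN→RVN: 0.7116 × 0.3192 × 4.528 = 1.02850
RVN→KRn→MYR→RVN: 0.7116 × 0.5157 × 2.689 = 0.98679
Maximum is XEL→KRn→WYN→XEL at 1.1940; arbitrage exists.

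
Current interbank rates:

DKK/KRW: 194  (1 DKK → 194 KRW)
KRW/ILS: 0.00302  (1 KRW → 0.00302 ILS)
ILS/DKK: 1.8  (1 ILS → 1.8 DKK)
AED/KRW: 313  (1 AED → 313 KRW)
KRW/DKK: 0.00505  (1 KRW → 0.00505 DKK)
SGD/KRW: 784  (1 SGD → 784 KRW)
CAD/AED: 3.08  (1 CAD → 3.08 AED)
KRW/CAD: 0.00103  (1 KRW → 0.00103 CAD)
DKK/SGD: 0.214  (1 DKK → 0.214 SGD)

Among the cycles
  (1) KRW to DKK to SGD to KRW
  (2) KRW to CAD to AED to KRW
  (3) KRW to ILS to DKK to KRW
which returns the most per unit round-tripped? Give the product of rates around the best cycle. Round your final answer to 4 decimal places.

(1) 0.00505 × 0.214 × 784 = 0.84727
(2) 0.00103 × 3.08 × 313 = 0.99296
(3) 0.00302 × 1.8 × 194 = 1.05458
Highest is cycle (3) at 1.0546 (>1, arbitrage).

1.0546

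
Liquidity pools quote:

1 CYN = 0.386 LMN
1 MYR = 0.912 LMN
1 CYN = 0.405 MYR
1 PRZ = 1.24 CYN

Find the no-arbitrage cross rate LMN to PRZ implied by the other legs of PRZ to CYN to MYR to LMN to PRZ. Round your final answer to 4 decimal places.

2.1834

Known legs of the cycle: 1.24 × 0.405 × 0.912 = 0.4580064
For no arbitrage the full-cycle product must be 1, so the missing rate is 1 / 0.4580064 ≈ 2.183376.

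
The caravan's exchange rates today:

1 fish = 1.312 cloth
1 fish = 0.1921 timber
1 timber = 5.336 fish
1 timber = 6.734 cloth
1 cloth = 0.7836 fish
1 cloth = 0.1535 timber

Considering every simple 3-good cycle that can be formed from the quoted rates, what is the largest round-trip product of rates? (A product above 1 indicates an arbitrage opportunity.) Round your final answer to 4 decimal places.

1.0746

cloth→timber→fish→cloth: 0.1535 × 5.336 × 1.312 = 1.07463
cloth→fish→timber→cloth: 0.7836 × 0.1921 × 6.734 = 1.01367
Maximum is cloth→timber→fish→cloth at 1.0746; arbitrage exists.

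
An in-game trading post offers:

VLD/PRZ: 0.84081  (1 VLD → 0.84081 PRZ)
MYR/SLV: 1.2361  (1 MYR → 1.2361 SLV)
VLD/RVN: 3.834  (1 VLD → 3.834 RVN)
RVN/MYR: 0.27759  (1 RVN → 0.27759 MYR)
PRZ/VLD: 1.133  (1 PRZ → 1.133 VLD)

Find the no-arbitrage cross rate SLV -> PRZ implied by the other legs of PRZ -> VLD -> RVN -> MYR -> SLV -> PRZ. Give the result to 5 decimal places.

0.67090

Known legs of the cycle: 1.133 × 3.834 × 0.27759 × 1.2361 = 1.490525607594078
For no arbitrage the full-cycle product must be 1, so the missing rate is 1 / 1.490525607594078 ≈ 0.6709043.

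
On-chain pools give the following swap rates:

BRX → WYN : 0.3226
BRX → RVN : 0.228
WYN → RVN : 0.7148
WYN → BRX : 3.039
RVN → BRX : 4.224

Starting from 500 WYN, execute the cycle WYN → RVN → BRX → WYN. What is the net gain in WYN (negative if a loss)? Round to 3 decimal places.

-12.984

500 WYN × 0.7148 = 357.4 RVN
357.4 RVN × 4.224 = 1509.6576 BRX
1509.6576 BRX × 0.3226 = 487.01554176 WYN
Net change: 487.01554176 − 500 = -12.98445824 WYN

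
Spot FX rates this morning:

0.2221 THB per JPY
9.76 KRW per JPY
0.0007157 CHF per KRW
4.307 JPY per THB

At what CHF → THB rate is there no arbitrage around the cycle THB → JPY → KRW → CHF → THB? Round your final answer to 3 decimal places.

Known legs of the cycle: 4.307 × 9.76 × 0.0007157 = 0.030085394224
For no arbitrage the full-cycle product must be 1, so the missing rate is 1 / 0.030085394224 ≈ 33.23872.

33.239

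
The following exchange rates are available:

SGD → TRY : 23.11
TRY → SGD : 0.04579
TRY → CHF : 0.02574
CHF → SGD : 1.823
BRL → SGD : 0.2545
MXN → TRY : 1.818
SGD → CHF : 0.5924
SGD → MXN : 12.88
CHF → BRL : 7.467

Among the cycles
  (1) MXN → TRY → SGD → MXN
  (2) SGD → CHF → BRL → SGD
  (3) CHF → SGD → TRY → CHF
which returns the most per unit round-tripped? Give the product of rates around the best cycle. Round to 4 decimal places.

(1) 1.818 × 0.04579 × 12.88 = 1.07221
(2) 0.5924 × 7.467 × 0.2545 = 1.12577
(3) 1.823 × 23.11 × 0.02574 = 1.08441
Highest is cycle (2) at 1.1258 (>1, arbitrage).

1.1258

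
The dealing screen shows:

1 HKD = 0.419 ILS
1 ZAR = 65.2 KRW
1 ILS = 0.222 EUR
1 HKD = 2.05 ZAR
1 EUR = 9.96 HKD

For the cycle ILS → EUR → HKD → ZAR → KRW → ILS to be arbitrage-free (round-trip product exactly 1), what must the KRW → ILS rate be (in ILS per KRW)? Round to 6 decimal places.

0.003384

Known legs of the cycle: 0.222 × 9.96 × 2.05 × 65.2 = 295.5382992
For no arbitrage the full-cycle product must be 1, so the missing rate is 1 / 295.5382992 ≈ 0.00338366.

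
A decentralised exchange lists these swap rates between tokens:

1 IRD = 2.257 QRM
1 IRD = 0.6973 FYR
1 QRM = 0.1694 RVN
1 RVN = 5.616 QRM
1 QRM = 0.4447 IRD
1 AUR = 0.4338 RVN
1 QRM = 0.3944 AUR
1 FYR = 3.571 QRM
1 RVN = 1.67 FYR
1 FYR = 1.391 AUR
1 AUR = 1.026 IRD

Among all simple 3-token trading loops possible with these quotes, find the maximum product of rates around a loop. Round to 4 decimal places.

QRM→IRD→FYR→QRM: 0.4447 × 0.6973 × 3.571 = 1.10733
QRM→RVN→FYR→QRM: 0.1694 × 1.67 × 3.571 = 1.01023
AUR→RVN→FYR→AUR: 0.4338 × 1.67 × 1.391 = 1.00770
AUR→IRD→FYR→AUR: 1.026 × 0.6973 × 1.391 = 0.99516
QRM→AUR→RVN→QRM: 0.3944 × 0.4338 × 5.616 = 0.96085
QRM→AUR→IRD→QRM: 0.3944 × 1.026 × 2.257 = 0.91330
Maximum is QRM→IRD→FYR→QRM at 1.1073; arbitrage exists.

1.1073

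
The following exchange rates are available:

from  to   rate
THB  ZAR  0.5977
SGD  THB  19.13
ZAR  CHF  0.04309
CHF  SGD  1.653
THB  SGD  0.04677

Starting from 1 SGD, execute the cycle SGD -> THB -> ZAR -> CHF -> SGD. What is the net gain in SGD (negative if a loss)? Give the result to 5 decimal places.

-0.18558

1 SGD × 19.13 = 19.13 THB
19.13 THB × 0.5977 = 11.434001 ZAR
11.434001 ZAR × 0.04309 = 0.49269110309 CHF
0.49269110309 CHF × 1.653 = 0.81441839340777 SGD
Net change: 0.81441839340777 − 1 = -0.18558160659223 SGD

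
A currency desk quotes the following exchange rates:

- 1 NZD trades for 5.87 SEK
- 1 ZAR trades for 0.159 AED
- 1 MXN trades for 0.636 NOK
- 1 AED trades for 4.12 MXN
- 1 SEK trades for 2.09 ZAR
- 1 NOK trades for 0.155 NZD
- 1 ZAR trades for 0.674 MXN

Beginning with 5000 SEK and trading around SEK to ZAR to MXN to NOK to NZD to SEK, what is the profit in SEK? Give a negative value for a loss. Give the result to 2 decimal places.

5000 SEK × 2.09 = 10450 ZAR
10450 ZAR × 0.674 = 7043.3 MXN
7043.3 MXN × 0.636 = 4479.5388 NOK
4479.5388 NOK × 0.155 = 694.328514 NZD
694.328514 NZD × 5.87 = 4075.70837718 SEK
Net change: 4075.70837718 − 5000 = -924.29162282 SEK

-924.29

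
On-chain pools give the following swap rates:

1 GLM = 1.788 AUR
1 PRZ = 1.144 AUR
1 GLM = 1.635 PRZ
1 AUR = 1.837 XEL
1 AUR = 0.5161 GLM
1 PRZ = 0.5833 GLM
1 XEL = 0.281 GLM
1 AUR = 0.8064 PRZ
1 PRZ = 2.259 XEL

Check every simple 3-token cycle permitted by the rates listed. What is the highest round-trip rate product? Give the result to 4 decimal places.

XEL→GLM→PRZ→XEL: 0.281 × 1.635 × 2.259 = 1.03786
AUR→GLM→PRZ→AUR: 0.5161 × 1.635 × 1.144 = 0.96533
AUR→XEL→GLM→AUR: 1.837 × 0.281 × 1.788 = 0.92296
AUR→PRZ→GLM→AUR: 0.8064 × 0.5833 × 1.788 = 0.84103
Maximum is XEL→GLM→PRZ→XEL at 1.0379; arbitrage exists.

1.0379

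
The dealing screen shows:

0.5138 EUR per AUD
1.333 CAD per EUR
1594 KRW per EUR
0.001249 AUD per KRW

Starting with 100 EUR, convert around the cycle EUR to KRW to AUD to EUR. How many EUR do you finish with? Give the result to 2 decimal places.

100 EUR × 1594 = 159400 KRW
159400 KRW × 0.001249 = 199.0906 AUD
199.0906 AUD × 0.5138 = 102.29275028 EUR

102.29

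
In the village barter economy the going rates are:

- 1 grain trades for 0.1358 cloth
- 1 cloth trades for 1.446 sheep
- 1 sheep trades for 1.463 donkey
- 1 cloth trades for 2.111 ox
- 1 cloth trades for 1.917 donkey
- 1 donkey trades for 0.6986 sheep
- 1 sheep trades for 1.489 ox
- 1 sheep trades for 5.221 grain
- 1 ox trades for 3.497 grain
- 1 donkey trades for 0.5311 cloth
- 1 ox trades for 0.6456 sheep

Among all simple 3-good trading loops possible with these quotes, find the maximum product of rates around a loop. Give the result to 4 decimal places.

cloth→sheep→donkey→cloth: 1.446 × 1.463 × 0.5311 = 1.12354
cloth→sheep→grain→cloth: 1.446 × 5.221 × 0.1358 = 1.02523
cloth→ox→grain→cloth: 2.111 × 3.497 × 0.1358 = 1.00250
Maximum is cloth→sheep→donkey→cloth at 1.1235; arbitrage exists.

1.1235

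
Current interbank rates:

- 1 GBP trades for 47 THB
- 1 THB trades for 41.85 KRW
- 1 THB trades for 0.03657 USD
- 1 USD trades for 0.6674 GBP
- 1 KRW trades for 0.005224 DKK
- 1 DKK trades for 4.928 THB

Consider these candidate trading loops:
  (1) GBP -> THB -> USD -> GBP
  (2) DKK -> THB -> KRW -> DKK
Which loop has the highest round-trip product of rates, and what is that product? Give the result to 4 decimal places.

(1) 47 × 0.03657 × 0.6674 = 1.14712
(2) 4.928 × 41.85 × 0.005224 = 1.07738
Highest is cycle (1) at 1.1471 (>1, arbitrage).

1.1471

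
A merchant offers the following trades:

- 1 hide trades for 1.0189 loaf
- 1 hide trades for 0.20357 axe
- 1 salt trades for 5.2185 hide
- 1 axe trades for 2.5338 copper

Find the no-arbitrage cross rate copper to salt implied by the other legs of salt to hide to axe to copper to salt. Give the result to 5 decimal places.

Known legs of the cycle: 5.2185 × 0.20357 × 2.5338 = 2.691731868021
For no arbitrage the full-cycle product must be 1, so the missing rate is 1 / 2.691731868021 ≈ 0.3715080.

0.37151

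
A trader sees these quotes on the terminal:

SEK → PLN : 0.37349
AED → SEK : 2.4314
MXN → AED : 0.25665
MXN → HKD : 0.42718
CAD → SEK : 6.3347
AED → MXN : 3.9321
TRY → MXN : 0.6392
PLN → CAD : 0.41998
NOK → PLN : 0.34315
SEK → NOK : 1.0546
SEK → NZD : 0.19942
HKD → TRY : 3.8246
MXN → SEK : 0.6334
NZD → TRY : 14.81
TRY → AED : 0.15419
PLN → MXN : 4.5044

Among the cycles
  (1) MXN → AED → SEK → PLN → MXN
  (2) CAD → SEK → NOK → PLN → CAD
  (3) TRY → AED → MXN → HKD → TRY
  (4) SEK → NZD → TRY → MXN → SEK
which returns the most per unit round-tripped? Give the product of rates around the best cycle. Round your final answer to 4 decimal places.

(1) 0.25665 × 2.4314 × 0.37349 × 4.5044 = 1.04982
(2) 6.3347 × 1.0546 × 0.34315 × 0.41998 = 0.96278
(3) 0.15419 × 3.9321 × 0.42718 × 3.8246 = 0.99055
(4) 0.19942 × 14.81 × 0.6392 × 0.6334 = 1.19575
Highest is cycle (4) at 1.1957 (>1, arbitrage).

1.1957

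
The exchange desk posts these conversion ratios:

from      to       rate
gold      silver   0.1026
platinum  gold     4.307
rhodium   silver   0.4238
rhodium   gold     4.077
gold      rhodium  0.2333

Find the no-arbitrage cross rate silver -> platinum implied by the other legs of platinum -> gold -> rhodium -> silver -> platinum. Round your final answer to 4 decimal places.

Known legs of the cycle: 4.307 × 0.2333 × 0.4238 = 0.42584402978
For no arbitrage the full-cycle product must be 1, so the missing rate is 1 / 0.42584402978 ≈ 2.348278.

2.3483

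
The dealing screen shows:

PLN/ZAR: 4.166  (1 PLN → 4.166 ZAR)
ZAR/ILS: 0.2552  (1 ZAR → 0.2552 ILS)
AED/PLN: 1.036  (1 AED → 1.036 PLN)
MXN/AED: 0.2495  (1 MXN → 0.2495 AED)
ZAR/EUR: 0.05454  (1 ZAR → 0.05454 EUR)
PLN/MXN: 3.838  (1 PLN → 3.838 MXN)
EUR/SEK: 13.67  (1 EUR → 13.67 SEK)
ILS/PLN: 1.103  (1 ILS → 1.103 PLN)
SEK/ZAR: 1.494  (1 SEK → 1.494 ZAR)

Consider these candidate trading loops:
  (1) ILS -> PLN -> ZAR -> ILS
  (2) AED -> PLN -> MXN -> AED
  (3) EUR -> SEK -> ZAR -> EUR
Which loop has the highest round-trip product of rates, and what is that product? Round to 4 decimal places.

(1) 1.103 × 4.166 × 0.2552 = 1.17267
(2) 1.036 × 3.838 × 0.2495 = 0.99205
(3) 13.67 × 1.494 × 0.05454 = 1.11387
Highest is cycle (1) at 1.1727 (>1, arbitrage).

1.1727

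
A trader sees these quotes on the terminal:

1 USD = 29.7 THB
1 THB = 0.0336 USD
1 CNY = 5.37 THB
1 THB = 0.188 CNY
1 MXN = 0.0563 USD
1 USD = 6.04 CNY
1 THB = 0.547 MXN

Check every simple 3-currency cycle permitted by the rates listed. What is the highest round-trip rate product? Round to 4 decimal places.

USD→CNY→THB→USD: 6.04 × 5.37 × 0.0336 = 1.08981
MXN→USD→THB→MXN: 0.0563 × 29.7 × 0.547 = 0.91464
Maximum is USD→CNY→THB→USD at 1.0898; arbitrage exists.

1.0898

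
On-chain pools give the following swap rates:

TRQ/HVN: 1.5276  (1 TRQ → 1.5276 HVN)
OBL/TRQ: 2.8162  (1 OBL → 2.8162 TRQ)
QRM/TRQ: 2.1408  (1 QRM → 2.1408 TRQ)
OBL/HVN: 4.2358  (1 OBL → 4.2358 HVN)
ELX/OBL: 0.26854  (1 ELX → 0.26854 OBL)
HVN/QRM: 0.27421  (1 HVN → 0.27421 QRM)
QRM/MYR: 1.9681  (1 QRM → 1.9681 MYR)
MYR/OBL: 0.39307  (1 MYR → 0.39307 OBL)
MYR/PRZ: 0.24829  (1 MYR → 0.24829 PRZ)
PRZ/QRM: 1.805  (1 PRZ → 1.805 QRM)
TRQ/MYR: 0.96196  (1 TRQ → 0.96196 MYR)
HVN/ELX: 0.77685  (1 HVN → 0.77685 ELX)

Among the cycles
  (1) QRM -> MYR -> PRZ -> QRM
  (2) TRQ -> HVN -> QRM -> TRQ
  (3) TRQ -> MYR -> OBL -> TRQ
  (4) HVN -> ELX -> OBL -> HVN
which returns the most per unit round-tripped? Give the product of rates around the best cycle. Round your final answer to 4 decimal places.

(1) 1.9681 × 0.24829 × 1.805 = 0.88203
(2) 1.5276 × 0.27421 × 2.1408 = 0.89675
(3) 0.96196 × 0.39307 × 2.8162 = 1.06485
(4) 0.77685 × 0.26854 × 4.2358 = 0.88365
Highest is cycle (3) at 1.0649 (>1, arbitrage).

1.0649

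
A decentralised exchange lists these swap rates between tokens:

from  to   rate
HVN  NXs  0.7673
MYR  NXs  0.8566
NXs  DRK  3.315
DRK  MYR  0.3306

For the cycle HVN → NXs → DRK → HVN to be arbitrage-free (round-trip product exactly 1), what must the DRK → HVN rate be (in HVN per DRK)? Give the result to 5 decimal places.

0.39314

Known legs of the cycle: 0.7673 × 3.315 = 2.5435995
For no arbitrage the full-cycle product must be 1, so the missing rate is 1 / 2.5435995 ≈ 0.3931437.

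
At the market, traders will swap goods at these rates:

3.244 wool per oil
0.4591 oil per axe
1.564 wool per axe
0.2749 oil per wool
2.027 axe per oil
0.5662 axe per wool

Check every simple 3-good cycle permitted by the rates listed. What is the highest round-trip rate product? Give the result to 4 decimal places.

0.8715

axe→wool→oil→axe: 1.564 × 0.2749 × 2.027 = 0.87150
axe→oil→wool→axe: 0.4591 × 3.244 × 0.5662 = 0.84325
Maximum is axe→wool→oil→axe at 0.8715; no arbitrage — every cycle loses value.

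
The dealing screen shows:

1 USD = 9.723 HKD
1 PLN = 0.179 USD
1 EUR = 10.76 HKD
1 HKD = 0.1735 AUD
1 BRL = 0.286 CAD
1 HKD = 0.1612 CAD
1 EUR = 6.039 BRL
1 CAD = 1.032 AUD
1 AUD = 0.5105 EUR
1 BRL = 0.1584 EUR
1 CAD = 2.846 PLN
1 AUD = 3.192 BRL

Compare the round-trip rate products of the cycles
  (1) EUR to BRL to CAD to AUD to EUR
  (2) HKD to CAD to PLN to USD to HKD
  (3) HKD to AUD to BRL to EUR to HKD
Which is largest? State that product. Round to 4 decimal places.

(1) 6.039 × 0.286 × 1.032 × 0.5105 = 0.90993
(2) 0.1612 × 2.846 × 0.179 × 9.723 = 0.79846
(3) 0.1735 × 3.192 × 0.1584 × 10.76 = 0.94391
Highest is cycle (3) at 0.9439 (≤1, no arbitrage).

0.9439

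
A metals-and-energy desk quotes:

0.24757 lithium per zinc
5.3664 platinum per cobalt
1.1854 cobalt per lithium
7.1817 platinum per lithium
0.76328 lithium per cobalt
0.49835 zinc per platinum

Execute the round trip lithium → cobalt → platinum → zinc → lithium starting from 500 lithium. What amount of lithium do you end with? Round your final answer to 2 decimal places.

392.42

500 lithium × 1.1854 = 592.7 cobalt
592.7 cobalt × 5.3664 = 3180.66528 platinum
3180.66528 platinum × 0.49835 = 1585.084542288 zinc
1585.084542288 zinc × 0.24757 = 392.41938013424016 lithium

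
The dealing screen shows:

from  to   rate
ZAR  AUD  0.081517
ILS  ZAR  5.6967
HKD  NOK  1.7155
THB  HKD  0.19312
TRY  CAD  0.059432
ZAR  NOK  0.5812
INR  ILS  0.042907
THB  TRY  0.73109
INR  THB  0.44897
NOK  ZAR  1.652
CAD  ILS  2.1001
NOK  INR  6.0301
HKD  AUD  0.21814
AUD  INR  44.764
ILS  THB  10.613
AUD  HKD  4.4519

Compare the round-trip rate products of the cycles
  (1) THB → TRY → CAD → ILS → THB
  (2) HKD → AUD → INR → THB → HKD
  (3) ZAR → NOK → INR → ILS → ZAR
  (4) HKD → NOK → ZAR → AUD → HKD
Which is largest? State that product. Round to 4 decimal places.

1.0285

(1) 0.73109 × 0.059432 × 2.1001 × 10.613 = 0.96843
(2) 0.21814 × 44.764 × 0.44897 × 0.19312 = 0.84666
(3) 0.5812 × 6.0301 × 0.042907 × 5.6967 = 0.85665
(4) 1.7155 × 1.652 × 0.081517 × 4.4519 = 1.02848
Highest is cycle (4) at 1.0285 (>1, arbitrage).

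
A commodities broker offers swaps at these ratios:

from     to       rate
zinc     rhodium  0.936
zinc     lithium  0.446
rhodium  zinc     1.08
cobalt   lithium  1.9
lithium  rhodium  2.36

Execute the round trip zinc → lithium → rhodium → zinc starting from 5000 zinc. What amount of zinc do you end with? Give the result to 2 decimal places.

5000 zinc × 0.446 = 2230 lithium
2230 lithium × 2.36 = 5262.8 rhodium
5262.8 rhodium × 1.08 = 5683.824 zinc

5683.82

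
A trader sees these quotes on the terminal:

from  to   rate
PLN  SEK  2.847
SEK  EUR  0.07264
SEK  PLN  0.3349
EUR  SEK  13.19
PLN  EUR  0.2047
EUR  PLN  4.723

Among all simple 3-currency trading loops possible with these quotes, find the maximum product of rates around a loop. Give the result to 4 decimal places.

0.9767

SEK→EUR→PLN→SEK: 0.07264 × 4.723 × 2.847 = 0.97675
SEK→PLN→EUR→SEK: 0.3349 × 0.2047 × 13.19 = 0.90423
Maximum is SEK→EUR→PLN→SEK at 0.9767; no arbitrage — every cycle loses value.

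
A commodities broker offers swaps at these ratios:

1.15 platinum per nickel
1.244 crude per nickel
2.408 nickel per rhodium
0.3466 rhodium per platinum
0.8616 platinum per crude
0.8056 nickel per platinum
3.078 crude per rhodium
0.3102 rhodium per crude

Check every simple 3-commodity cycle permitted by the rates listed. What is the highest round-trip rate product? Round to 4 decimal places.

rhodium→nickel→platinum→rhodium: 2.408 × 1.15 × 0.3466 = 0.95980
rhodium→nickel→crude→rhodium: 2.408 × 1.244 × 0.3102 = 0.92922
rhodium→crude→platinum→rhodium: 3.078 × 0.8616 × 0.3466 = 0.91918
nickel→crude→platinum→nickel: 1.244 × 0.8616 × 0.8056 = 0.86347
Maximum is rhodium→nickel→platinum→rhodium at 0.9598; no arbitrage — every cycle loses value.

0.9598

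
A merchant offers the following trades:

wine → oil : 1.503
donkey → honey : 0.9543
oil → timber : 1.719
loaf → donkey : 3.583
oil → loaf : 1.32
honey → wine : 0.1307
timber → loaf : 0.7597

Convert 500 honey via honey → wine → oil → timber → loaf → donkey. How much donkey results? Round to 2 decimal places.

459.59

500 honey × 0.1307 = 65.35 wine
65.35 wine × 1.503 = 98.22105 oil
98.22105 oil × 1.719 = 168.84198495 timber
168.84198495 timber × 0.7597 = 128.269255966515 loaf
128.269255966515 loaf × 3.583 = 459.588744128023245 donkey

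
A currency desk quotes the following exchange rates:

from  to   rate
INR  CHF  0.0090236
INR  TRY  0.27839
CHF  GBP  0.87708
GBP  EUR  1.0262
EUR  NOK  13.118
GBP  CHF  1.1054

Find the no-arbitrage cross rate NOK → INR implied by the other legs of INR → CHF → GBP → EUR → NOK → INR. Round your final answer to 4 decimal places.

9.3860

Known legs of the cycle: 0.0090236 × 0.87708 × 1.0262 × 13.118 = 0.1065414689558092608
For no arbitrage the full-cycle product must be 1, so the missing rate is 1 / 0.1065414689558092608 ≈ 9.386017.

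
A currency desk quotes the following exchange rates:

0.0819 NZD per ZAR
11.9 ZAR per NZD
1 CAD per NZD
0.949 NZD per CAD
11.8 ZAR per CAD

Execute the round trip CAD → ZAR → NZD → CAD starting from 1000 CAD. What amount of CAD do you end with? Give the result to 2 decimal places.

1000 CAD × 11.8 = 11800 ZAR
11800 ZAR × 0.0819 = 966.42 NZD
966.42 NZD × 1 = 966.42 CAD

966.42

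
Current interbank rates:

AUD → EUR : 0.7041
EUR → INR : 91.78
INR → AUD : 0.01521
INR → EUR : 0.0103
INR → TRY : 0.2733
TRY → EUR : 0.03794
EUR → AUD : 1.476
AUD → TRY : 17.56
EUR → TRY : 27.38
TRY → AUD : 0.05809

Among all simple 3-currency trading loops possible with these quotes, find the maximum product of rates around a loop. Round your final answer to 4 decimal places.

TRY→AUD→EUR→TRY: 0.05809 × 0.7041 × 27.38 = 1.11987
TRY→EUR→AUD→TRY: 0.03794 × 1.476 × 17.56 = 0.98335
EUR→INR→AUD→EUR: 91.78 × 0.01521 × 0.7041 = 0.98291
TRY→EUR→INR→TRY: 0.03794 × 91.78 × 0.2733 = 0.95167
Maximum is TRY→AUD→EUR→TRY at 1.1199; arbitrage exists.

1.1199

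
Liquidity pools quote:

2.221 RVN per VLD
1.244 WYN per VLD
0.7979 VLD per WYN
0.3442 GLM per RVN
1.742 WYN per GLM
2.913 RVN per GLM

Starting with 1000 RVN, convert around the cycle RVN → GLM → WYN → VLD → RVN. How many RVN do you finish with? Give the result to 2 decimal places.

1000 RVN × 0.3442 = 344.2 GLM
344.2 GLM × 1.742 = 599.5964 WYN
599.5964 WYN × 0.7979 = 478.41796756 VLD
478.41796756 VLD × 2.221 = 1062.56630595076 RVN

1062.57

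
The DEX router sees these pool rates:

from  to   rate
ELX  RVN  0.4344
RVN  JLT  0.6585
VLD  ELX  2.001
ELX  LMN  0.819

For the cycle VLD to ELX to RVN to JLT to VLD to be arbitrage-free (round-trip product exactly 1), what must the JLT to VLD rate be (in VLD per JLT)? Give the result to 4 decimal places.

1.7471

Known legs of the cycle: 2.001 × 0.4344 × 0.6585 = 0.5723908524
For no arbitrage the full-cycle product must be 1, so the missing rate is 1 / 0.5723908524 ≈ 1.747058.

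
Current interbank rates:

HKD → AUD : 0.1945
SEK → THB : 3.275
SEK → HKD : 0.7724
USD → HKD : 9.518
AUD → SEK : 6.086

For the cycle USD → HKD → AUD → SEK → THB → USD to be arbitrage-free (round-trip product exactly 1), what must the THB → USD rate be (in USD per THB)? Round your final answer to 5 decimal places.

Known legs of the cycle: 9.518 × 0.1945 × 6.086 × 3.275 = 36.89848699415
For no arbitrage the full-cycle product must be 1, so the missing rate is 1 / 36.89848699415 ≈ 0.0271014.

0.02710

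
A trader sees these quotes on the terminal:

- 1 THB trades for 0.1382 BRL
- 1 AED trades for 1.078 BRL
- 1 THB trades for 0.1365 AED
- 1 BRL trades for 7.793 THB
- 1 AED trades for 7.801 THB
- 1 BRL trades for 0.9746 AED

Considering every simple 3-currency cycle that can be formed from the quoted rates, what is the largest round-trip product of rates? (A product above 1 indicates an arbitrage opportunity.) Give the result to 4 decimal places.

1.1467

THB→AED→BRL→THB: 0.1365 × 1.078 × 7.793 = 1.14672
THB→BRL→AED→THB: 0.1382 × 0.9746 × 7.801 = 1.05071
Maximum is THB→AED→BRL→THB at 1.1467; arbitrage exists.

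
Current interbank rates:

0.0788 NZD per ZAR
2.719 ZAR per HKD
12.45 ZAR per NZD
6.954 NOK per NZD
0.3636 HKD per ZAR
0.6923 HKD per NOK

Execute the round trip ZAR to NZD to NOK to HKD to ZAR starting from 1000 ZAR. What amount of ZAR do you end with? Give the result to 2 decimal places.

1000 ZAR × 0.0788 = 78.8 NZD
78.8 NZD × 6.954 = 547.9752 NOK
547.9752 NOK × 0.6923 = 379.36323096 HKD
379.36323096 HKD × 2.719 = 1031.48862498024 ZAR

1031.49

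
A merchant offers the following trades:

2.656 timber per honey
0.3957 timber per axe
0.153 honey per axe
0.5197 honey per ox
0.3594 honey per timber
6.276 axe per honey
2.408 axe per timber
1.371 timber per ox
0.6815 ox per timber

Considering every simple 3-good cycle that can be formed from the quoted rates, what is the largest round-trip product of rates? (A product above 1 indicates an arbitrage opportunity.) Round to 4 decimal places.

0.9785

timber→axe→honey→timber: 2.408 × 0.153 × 2.656 = 0.97853
timber→ox→honey→timber: 0.6815 × 0.5197 × 2.656 = 0.94069
timber→honey→axe→timber: 0.3594 × 6.276 × 0.3957 = 0.89254
Maximum is timber→axe→honey→timber at 0.9785; no arbitrage — every cycle loses value.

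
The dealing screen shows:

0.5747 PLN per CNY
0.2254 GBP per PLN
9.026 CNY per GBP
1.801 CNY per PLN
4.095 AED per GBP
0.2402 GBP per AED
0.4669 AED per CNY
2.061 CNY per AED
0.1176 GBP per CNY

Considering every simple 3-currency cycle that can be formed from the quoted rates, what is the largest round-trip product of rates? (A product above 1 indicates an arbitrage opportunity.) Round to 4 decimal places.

GBP→CNY→PLN→GBP: 9.026 × 0.5747 × 0.2254 = 1.16920
AED→GBP→CNY→AED: 0.2402 × 9.026 × 0.4669 = 1.01226
AED→CNY→GBP→AED: 2.061 × 0.1176 × 4.095 = 0.99252
Maximum is GBP→CNY→PLN→GBP at 1.1692; arbitrage exists.

1.1692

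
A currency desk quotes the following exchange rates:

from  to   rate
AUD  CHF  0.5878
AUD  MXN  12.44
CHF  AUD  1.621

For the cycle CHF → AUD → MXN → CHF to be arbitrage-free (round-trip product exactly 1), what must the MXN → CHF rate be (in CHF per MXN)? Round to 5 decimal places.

Known legs of the cycle: 1.621 × 12.44 = 20.16524
For no arbitrage the full-cycle product must be 1, so the missing rate is 1 / 20.16524 ≈ 0.0495903.

0.04959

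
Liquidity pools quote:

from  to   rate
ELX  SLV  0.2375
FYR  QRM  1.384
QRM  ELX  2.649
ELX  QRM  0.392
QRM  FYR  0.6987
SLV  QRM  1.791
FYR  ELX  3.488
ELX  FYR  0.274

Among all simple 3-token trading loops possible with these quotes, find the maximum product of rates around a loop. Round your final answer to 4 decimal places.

ELX→SLV→QRM→ELX: 0.2375 × 1.791 × 2.649 = 1.12679
ELX→FYR→QRM→ELX: 0.274 × 1.384 × 2.649 = 1.00454
ELX→QRM→FYR→ELX: 0.392 × 0.6987 × 3.488 = 0.95533
Maximum is ELX→SLV→QRM→ELX at 1.1268; arbitrage exists.

1.1268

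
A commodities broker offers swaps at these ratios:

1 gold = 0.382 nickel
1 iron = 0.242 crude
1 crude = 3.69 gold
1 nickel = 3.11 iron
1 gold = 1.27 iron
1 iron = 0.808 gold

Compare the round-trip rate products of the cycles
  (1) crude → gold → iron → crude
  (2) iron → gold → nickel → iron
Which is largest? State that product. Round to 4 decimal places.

(1) 3.69 × 1.27 × 0.242 = 1.13408
(2) 0.808 × 0.382 × 3.11 = 0.95992
Highest is cycle (1) at 1.1341 (>1, arbitrage).

1.1341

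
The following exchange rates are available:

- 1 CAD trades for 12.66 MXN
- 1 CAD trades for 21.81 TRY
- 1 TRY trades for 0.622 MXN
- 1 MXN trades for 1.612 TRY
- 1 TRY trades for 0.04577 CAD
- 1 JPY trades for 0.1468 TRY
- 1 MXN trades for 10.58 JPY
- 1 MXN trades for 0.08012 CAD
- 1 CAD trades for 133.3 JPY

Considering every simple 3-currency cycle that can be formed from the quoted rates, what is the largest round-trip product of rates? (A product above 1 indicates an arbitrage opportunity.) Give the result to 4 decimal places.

TRY→MXN→CAD→TRY: 0.622 × 0.08012 × 21.81 = 1.08689
JPY→TRY→MXN→JPY: 0.1468 × 0.622 × 10.58 = 0.96606
TRY→CAD→MXN→TRY: 0.04577 × 12.66 × 1.612 = 0.93407
JPY→TRY→CAD→JPY: 0.1468 × 0.04577 × 133.3 = 0.89565
Maximum is TRY→MXN→CAD→TRY at 1.0869; arbitrage exists.

1.0869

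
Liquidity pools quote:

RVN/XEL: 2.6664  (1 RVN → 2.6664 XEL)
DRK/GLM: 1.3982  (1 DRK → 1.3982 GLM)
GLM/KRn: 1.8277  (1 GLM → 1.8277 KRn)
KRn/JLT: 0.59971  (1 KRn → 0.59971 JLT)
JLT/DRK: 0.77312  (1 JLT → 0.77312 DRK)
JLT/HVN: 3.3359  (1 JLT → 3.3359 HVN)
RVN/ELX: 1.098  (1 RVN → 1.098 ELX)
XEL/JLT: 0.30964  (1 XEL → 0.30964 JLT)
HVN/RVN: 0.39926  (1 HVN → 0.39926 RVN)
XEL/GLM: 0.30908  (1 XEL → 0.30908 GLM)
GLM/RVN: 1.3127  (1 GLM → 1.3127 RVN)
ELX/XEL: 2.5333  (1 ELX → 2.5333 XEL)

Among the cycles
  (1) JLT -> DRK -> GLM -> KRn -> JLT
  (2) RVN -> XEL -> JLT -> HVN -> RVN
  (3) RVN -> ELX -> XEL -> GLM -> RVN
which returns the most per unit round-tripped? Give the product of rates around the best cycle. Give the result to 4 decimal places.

1.1848

(1) 0.77312 × 1.3982 × 1.8277 × 0.59971 = 1.18485
(2) 2.6664 × 0.30964 × 3.3359 × 0.39926 = 1.09964
(3) 1.098 × 2.5333 × 0.30908 × 1.3127 = 1.12856
Highest is cycle (1) at 1.1848 (>1, arbitrage).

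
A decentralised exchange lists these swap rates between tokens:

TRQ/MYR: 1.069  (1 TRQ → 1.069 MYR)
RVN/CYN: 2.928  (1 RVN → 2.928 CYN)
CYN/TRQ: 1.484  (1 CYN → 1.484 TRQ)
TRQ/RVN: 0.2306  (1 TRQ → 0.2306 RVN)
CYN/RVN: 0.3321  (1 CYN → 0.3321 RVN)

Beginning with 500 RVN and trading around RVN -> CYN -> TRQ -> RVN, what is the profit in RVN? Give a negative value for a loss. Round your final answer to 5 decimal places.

0.99603

500 RVN × 2.928 = 1464 CYN
1464 CYN × 1.484 = 2172.576 TRQ
2172.576 TRQ × 0.2306 = 500.9960256 RVN
Net change: 500.9960256 − 500 = 0.9960256 RVN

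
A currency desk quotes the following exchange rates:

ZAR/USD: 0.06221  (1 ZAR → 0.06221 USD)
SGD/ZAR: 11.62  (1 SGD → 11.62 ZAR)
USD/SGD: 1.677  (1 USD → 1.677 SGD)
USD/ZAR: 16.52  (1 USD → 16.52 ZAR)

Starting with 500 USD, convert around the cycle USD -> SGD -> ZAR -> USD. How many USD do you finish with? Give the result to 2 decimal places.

500 USD × 1.677 = 838.5 SGD
838.5 SGD × 11.62 = 9743.37 ZAR
9743.37 ZAR × 0.06221 = 606.1350477 USD

606.14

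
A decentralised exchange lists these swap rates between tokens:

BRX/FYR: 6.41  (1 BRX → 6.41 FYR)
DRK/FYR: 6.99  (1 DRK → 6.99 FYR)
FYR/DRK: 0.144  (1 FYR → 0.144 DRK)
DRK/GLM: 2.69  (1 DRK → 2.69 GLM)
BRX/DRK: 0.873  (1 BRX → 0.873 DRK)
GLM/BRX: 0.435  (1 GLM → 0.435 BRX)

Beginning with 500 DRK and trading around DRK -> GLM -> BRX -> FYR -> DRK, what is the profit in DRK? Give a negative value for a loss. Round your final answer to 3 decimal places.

500 DRK × 2.69 = 1345 GLM
1345 GLM × 0.435 = 585.075 BRX
585.075 BRX × 6.41 = 3750.33075 FYR
3750.33075 FYR × 0.144 = 540.047628 DRK
Net change: 540.047628 − 500 = 40.047628 DRK

40.048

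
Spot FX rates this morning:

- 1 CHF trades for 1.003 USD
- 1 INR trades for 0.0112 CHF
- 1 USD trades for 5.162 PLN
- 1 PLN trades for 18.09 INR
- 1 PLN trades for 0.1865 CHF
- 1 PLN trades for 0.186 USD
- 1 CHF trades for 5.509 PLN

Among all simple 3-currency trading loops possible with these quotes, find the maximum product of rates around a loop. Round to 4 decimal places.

1.1162

INR→CHF→PLN→INR: 0.0112 × 5.509 × 18.09 = 1.11617
USD→PLN→CHF→USD: 5.162 × 0.1865 × 1.003 = 0.96560
Maximum is INR→CHF→PLN→INR at 1.1162; arbitrage exists.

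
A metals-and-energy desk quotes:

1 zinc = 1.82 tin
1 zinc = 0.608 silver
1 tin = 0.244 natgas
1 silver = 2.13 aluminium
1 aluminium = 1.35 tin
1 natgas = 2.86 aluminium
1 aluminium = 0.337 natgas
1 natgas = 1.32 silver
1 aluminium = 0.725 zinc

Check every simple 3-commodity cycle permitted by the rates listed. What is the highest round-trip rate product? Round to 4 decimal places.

0.9475

silver→aluminium→natgas→silver: 2.13 × 0.337 × 1.32 = 0.94751
tin→natgas→aluminium→tin: 0.244 × 2.86 × 1.35 = 0.94208
zinc→silver→aluminium→zinc: 0.608 × 2.13 × 0.725 = 0.93890
Maximum is silver→aluminium→natgas→silver at 0.9475; no arbitrage — every cycle loses value.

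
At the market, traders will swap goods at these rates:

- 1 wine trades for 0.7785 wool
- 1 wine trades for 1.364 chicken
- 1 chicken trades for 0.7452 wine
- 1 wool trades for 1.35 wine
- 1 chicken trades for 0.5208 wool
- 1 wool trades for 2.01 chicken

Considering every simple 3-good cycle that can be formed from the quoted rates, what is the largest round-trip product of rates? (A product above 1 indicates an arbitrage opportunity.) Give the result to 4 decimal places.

1.1661

chicken→wine→wool→chicken: 0.7452 × 0.7785 × 2.01 = 1.16608
chicken→wool→wine→chicken: 0.5208 × 1.35 × 1.364 = 0.95900
Maximum is chicken→wine→wool→chicken at 1.1661; arbitrage exists.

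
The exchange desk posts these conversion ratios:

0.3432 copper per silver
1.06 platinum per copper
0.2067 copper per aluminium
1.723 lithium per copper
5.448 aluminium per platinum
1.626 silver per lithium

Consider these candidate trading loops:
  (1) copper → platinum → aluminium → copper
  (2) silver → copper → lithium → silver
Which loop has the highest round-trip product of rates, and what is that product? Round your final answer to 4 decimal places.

(1) 1.06 × 5.448 × 0.2067 = 1.19367
(2) 0.3432 × 1.723 × 1.626 = 0.96151
Highest is cycle (1) at 1.1937 (>1, arbitrage).

1.1937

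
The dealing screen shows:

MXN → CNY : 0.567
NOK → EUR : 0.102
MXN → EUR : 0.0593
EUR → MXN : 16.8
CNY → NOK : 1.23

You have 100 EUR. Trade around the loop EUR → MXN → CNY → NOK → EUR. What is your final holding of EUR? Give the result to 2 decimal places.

119.51

100 EUR × 16.8 = 1680 MXN
1680 MXN × 0.567 = 952.56 CNY
952.56 CNY × 1.23 = 1171.6488 NOK
1171.6488 NOK × 0.102 = 119.5081776 EUR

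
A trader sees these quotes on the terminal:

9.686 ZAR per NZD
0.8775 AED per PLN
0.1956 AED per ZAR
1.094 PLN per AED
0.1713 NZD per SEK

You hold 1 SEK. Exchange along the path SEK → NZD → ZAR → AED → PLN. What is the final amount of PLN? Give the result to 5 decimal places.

1 SEK × 0.1713 = 0.1713 NZD
0.1713 NZD × 9.686 = 1.6592118 ZAR
1.6592118 ZAR × 0.1956 = 0.32454182808 AED
0.32454182808 AED × 1.094 = 0.35504875991952 PLN

0.35505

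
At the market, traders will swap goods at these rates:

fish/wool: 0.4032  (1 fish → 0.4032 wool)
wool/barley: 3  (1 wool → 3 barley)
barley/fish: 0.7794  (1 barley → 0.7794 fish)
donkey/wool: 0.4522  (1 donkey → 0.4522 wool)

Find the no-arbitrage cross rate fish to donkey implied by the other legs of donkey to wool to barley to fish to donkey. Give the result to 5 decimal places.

0.94577

Known legs of the cycle: 0.4522 × 3 × 0.7794 = 1.05733404
For no arbitrage the full-cycle product must be 1, so the missing rate is 1 / 1.05733404 ≈ 0.9457749.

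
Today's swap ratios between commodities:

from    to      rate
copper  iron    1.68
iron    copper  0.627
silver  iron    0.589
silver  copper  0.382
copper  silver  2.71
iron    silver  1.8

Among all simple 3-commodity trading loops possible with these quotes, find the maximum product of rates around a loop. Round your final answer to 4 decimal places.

1.1552

silver→copper→iron→silver: 0.382 × 1.68 × 1.8 = 1.15517
silver→iron→copper→silver: 0.589 × 0.627 × 2.71 = 1.00081
Maximum is silver→copper→iron→silver at 1.1552; arbitrage exists.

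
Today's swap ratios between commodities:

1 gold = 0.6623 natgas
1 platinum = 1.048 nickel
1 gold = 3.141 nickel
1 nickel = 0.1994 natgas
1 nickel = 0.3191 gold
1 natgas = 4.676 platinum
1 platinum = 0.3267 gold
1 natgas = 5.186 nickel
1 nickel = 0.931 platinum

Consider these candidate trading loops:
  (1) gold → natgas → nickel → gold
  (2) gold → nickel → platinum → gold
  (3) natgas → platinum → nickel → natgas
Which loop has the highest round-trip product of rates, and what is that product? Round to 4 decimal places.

(1) 0.6623 × 5.186 × 0.3191 = 1.09601
(2) 3.141 × 0.931 × 0.3267 = 0.95536
(3) 4.676 × 1.048 × 0.1994 = 0.97715
Highest is cycle (1) at 1.0960 (>1, arbitrage).

1.0960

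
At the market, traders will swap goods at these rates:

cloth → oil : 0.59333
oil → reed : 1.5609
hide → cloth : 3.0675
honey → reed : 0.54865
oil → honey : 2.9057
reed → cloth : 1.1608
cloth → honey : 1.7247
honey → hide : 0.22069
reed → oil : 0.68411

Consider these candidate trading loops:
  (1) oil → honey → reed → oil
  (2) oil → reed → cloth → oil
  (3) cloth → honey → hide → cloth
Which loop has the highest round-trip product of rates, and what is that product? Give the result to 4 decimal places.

(1) 2.9057 × 0.54865 × 0.68411 = 1.09062
(2) 1.5609 × 1.1608 × 0.59333 = 1.07505
(3) 1.7247 × 0.22069 × 3.0675 = 1.16756
Highest is cycle (3) at 1.1676 (>1, arbitrage).

1.1676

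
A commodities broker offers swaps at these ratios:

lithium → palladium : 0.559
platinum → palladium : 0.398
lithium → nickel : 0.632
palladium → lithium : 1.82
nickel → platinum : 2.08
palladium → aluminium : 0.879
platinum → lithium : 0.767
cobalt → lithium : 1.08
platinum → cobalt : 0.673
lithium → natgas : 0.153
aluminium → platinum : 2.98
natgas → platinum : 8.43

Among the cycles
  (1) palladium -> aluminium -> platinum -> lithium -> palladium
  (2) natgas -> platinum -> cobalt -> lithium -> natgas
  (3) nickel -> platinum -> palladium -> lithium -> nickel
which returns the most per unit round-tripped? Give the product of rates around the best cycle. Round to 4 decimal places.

(1) 0.879 × 2.98 × 0.767 × 0.559 = 1.12308
(2) 8.43 × 0.673 × 1.08 × 0.153 = 0.93747
(3) 2.08 × 0.398 × 1.82 × 0.632 = 0.95221
Highest is cycle (1) at 1.1231 (>1, arbitrage).

1.1231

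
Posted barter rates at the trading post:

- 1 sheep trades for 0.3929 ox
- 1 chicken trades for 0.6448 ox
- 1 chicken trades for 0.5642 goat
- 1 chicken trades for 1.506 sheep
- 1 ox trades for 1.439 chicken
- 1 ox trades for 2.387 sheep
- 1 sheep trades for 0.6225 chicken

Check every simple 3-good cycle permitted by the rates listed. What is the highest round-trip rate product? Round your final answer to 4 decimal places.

sheep→chicken→ox→sheep: 0.6225 × 0.6448 × 2.387 = 0.95811
sheep→ox→chicken→sheep: 0.3929 × 1.439 × 1.506 = 0.85147
Maximum is sheep→chicken→ox→sheep at 0.9581; no arbitrage — every cycle loses value.

0.9581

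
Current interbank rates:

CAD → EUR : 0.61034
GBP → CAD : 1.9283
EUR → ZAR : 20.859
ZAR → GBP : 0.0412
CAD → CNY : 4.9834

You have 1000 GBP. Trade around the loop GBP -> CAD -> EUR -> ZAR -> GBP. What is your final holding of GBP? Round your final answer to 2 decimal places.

1011.43

1000 GBP × 1.9283 = 1928.3 CAD
1928.3 CAD × 0.61034 = 1176.918622 EUR
1176.918622 EUR × 20.859 = 24549.345536298 ZAR
24549.345536298 ZAR × 0.0412 = 1011.4330360954776 GBP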